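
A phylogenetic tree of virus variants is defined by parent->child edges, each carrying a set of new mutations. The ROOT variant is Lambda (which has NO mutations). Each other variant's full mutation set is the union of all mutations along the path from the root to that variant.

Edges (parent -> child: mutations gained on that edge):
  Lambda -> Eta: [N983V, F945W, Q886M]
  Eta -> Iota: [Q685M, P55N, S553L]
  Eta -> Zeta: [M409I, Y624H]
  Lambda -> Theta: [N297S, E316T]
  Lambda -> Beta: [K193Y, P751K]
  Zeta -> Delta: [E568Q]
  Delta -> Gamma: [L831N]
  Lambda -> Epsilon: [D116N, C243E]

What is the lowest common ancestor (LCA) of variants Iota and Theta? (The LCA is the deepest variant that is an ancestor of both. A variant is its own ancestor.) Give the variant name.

Answer: Lambda

Derivation:
Path from root to Iota: Lambda -> Eta -> Iota
  ancestors of Iota: {Lambda, Eta, Iota}
Path from root to Theta: Lambda -> Theta
  ancestors of Theta: {Lambda, Theta}
Common ancestors: {Lambda}
Walk up from Theta: Theta (not in ancestors of Iota), Lambda (in ancestors of Iota)
Deepest common ancestor (LCA) = Lambda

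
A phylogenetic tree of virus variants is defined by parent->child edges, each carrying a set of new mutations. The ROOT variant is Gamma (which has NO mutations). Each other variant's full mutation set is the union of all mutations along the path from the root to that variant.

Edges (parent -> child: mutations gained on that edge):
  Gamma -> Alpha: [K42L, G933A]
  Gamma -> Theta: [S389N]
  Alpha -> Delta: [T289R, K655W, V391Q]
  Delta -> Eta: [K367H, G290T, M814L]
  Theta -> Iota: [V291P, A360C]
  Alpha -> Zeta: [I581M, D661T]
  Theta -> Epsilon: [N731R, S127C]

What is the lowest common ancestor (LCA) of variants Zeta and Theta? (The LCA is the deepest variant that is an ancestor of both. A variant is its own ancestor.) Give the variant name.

Answer: Gamma

Derivation:
Path from root to Zeta: Gamma -> Alpha -> Zeta
  ancestors of Zeta: {Gamma, Alpha, Zeta}
Path from root to Theta: Gamma -> Theta
  ancestors of Theta: {Gamma, Theta}
Common ancestors: {Gamma}
Walk up from Theta: Theta (not in ancestors of Zeta), Gamma (in ancestors of Zeta)
Deepest common ancestor (LCA) = Gamma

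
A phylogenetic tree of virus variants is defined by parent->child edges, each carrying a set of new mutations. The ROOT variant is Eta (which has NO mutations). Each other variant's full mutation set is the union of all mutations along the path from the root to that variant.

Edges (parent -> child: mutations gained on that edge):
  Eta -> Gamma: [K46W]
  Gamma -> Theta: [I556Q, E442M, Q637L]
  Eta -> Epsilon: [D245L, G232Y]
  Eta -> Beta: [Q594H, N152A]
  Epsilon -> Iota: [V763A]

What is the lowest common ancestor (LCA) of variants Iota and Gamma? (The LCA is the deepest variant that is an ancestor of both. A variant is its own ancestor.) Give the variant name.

Answer: Eta

Derivation:
Path from root to Iota: Eta -> Epsilon -> Iota
  ancestors of Iota: {Eta, Epsilon, Iota}
Path from root to Gamma: Eta -> Gamma
  ancestors of Gamma: {Eta, Gamma}
Common ancestors: {Eta}
Walk up from Gamma: Gamma (not in ancestors of Iota), Eta (in ancestors of Iota)
Deepest common ancestor (LCA) = Eta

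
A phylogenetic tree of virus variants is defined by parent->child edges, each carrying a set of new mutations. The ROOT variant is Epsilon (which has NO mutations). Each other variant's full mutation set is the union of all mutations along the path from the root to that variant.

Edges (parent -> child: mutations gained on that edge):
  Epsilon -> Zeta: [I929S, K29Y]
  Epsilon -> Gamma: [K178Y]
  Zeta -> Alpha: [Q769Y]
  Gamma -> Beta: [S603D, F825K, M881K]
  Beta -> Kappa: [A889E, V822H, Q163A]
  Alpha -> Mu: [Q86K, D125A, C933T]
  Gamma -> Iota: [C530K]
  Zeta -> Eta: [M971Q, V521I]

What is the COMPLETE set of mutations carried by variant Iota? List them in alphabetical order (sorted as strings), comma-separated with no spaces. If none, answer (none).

At Epsilon: gained [] -> total []
At Gamma: gained ['K178Y'] -> total ['K178Y']
At Iota: gained ['C530K'] -> total ['C530K', 'K178Y']

Answer: C530K,K178Y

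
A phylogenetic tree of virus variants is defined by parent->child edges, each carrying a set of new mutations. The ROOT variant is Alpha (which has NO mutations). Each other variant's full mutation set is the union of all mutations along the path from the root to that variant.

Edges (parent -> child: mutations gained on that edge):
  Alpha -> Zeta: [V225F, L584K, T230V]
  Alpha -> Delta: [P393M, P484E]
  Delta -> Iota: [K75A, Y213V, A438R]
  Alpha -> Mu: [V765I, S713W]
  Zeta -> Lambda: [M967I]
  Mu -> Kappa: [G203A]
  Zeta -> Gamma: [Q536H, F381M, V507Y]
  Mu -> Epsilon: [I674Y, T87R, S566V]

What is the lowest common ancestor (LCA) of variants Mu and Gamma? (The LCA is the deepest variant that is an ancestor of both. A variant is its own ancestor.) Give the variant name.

Answer: Alpha

Derivation:
Path from root to Mu: Alpha -> Mu
  ancestors of Mu: {Alpha, Mu}
Path from root to Gamma: Alpha -> Zeta -> Gamma
  ancestors of Gamma: {Alpha, Zeta, Gamma}
Common ancestors: {Alpha}
Walk up from Gamma: Gamma (not in ancestors of Mu), Zeta (not in ancestors of Mu), Alpha (in ancestors of Mu)
Deepest common ancestor (LCA) = Alpha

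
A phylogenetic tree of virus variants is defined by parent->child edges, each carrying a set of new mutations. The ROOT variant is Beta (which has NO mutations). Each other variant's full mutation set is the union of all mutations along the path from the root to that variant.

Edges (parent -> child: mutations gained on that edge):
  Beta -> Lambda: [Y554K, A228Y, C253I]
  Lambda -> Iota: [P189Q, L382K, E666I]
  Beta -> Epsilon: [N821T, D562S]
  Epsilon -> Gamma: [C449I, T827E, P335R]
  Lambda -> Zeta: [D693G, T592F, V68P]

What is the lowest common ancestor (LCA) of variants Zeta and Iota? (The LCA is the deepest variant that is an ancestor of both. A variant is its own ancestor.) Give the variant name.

Path from root to Zeta: Beta -> Lambda -> Zeta
  ancestors of Zeta: {Beta, Lambda, Zeta}
Path from root to Iota: Beta -> Lambda -> Iota
  ancestors of Iota: {Beta, Lambda, Iota}
Common ancestors: {Beta, Lambda}
Walk up from Iota: Iota (not in ancestors of Zeta), Lambda (in ancestors of Zeta), Beta (in ancestors of Zeta)
Deepest common ancestor (LCA) = Lambda

Answer: Lambda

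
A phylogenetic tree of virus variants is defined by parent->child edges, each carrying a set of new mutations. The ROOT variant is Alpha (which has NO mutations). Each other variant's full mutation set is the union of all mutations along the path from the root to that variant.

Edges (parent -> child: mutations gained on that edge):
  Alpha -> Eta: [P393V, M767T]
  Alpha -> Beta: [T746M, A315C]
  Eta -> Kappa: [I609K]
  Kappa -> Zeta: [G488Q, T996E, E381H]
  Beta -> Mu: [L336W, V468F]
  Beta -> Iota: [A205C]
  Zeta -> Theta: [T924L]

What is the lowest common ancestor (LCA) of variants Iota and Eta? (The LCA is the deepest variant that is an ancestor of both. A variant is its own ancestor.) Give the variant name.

Answer: Alpha

Derivation:
Path from root to Iota: Alpha -> Beta -> Iota
  ancestors of Iota: {Alpha, Beta, Iota}
Path from root to Eta: Alpha -> Eta
  ancestors of Eta: {Alpha, Eta}
Common ancestors: {Alpha}
Walk up from Eta: Eta (not in ancestors of Iota), Alpha (in ancestors of Iota)
Deepest common ancestor (LCA) = Alpha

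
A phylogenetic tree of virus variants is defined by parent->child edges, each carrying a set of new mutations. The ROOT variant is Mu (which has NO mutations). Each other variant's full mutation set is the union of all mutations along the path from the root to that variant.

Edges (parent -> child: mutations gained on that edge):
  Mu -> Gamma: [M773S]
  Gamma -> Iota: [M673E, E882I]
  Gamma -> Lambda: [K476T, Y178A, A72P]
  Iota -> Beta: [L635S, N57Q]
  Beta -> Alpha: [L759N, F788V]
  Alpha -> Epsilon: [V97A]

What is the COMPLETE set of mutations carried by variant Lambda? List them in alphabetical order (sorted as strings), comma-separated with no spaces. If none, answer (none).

Answer: A72P,K476T,M773S,Y178A

Derivation:
At Mu: gained [] -> total []
At Gamma: gained ['M773S'] -> total ['M773S']
At Lambda: gained ['K476T', 'Y178A', 'A72P'] -> total ['A72P', 'K476T', 'M773S', 'Y178A']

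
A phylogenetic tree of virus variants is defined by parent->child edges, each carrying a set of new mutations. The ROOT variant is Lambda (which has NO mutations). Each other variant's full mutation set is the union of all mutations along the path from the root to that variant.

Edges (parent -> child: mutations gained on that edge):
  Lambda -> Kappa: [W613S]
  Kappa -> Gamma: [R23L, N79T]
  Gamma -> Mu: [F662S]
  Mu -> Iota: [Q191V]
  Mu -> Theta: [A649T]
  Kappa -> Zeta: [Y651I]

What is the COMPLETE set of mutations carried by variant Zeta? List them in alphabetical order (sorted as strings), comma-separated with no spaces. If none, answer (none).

At Lambda: gained [] -> total []
At Kappa: gained ['W613S'] -> total ['W613S']
At Zeta: gained ['Y651I'] -> total ['W613S', 'Y651I']

Answer: W613S,Y651I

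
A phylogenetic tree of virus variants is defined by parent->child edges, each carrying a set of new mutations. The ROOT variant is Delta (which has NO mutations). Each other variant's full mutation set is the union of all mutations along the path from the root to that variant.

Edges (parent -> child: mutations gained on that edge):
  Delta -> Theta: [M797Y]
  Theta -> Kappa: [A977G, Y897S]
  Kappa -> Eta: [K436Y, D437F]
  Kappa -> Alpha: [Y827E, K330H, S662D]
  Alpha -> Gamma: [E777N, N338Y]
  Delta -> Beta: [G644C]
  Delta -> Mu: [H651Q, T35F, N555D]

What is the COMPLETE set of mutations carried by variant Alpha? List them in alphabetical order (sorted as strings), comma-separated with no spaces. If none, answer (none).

Answer: A977G,K330H,M797Y,S662D,Y827E,Y897S

Derivation:
At Delta: gained [] -> total []
At Theta: gained ['M797Y'] -> total ['M797Y']
At Kappa: gained ['A977G', 'Y897S'] -> total ['A977G', 'M797Y', 'Y897S']
At Alpha: gained ['Y827E', 'K330H', 'S662D'] -> total ['A977G', 'K330H', 'M797Y', 'S662D', 'Y827E', 'Y897S']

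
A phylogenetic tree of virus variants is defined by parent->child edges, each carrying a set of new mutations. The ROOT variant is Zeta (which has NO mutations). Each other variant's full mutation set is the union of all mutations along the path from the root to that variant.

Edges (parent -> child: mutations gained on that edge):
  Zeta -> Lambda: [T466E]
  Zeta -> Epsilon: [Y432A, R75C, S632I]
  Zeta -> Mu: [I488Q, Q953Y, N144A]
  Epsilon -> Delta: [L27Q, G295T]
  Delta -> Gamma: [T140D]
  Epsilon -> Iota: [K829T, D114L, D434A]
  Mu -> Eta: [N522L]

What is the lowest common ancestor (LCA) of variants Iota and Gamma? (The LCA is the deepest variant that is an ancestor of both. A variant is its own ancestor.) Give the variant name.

Path from root to Iota: Zeta -> Epsilon -> Iota
  ancestors of Iota: {Zeta, Epsilon, Iota}
Path from root to Gamma: Zeta -> Epsilon -> Delta -> Gamma
  ancestors of Gamma: {Zeta, Epsilon, Delta, Gamma}
Common ancestors: {Zeta, Epsilon}
Walk up from Gamma: Gamma (not in ancestors of Iota), Delta (not in ancestors of Iota), Epsilon (in ancestors of Iota), Zeta (in ancestors of Iota)
Deepest common ancestor (LCA) = Epsilon

Answer: Epsilon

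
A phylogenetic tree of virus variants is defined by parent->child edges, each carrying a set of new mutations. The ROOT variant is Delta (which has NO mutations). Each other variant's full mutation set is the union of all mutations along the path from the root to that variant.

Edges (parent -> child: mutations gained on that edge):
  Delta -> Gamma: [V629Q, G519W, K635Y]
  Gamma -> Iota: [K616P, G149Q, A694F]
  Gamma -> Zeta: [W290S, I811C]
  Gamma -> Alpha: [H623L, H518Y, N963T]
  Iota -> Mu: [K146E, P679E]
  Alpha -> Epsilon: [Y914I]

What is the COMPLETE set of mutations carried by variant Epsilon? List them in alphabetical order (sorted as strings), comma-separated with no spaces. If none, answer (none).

Answer: G519W,H518Y,H623L,K635Y,N963T,V629Q,Y914I

Derivation:
At Delta: gained [] -> total []
At Gamma: gained ['V629Q', 'G519W', 'K635Y'] -> total ['G519W', 'K635Y', 'V629Q']
At Alpha: gained ['H623L', 'H518Y', 'N963T'] -> total ['G519W', 'H518Y', 'H623L', 'K635Y', 'N963T', 'V629Q']
At Epsilon: gained ['Y914I'] -> total ['G519W', 'H518Y', 'H623L', 'K635Y', 'N963T', 'V629Q', 'Y914I']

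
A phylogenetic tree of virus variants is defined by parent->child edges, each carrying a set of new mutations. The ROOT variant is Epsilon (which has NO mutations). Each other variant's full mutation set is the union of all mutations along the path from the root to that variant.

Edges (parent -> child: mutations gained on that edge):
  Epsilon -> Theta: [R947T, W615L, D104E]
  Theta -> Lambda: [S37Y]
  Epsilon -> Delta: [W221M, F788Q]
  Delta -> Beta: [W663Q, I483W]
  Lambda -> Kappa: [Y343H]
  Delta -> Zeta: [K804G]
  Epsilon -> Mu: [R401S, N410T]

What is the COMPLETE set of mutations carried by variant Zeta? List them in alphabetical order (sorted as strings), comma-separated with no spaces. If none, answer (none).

Answer: F788Q,K804G,W221M

Derivation:
At Epsilon: gained [] -> total []
At Delta: gained ['W221M', 'F788Q'] -> total ['F788Q', 'W221M']
At Zeta: gained ['K804G'] -> total ['F788Q', 'K804G', 'W221M']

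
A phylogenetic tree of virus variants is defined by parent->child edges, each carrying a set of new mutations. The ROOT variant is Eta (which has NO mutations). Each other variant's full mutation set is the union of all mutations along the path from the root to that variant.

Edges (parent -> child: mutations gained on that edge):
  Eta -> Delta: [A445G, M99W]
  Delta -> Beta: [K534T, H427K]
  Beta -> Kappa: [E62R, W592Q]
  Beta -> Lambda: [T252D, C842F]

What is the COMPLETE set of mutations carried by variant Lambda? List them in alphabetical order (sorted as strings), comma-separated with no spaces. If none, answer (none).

Answer: A445G,C842F,H427K,K534T,M99W,T252D

Derivation:
At Eta: gained [] -> total []
At Delta: gained ['A445G', 'M99W'] -> total ['A445G', 'M99W']
At Beta: gained ['K534T', 'H427K'] -> total ['A445G', 'H427K', 'K534T', 'M99W']
At Lambda: gained ['T252D', 'C842F'] -> total ['A445G', 'C842F', 'H427K', 'K534T', 'M99W', 'T252D']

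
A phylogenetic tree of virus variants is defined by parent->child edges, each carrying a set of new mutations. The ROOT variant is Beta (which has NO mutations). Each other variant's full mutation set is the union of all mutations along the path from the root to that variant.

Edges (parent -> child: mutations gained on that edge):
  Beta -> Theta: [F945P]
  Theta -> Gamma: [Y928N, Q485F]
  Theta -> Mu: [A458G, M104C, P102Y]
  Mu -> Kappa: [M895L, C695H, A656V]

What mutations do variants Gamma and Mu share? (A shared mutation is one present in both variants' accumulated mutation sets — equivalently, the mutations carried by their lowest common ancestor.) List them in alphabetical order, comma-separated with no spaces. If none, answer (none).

Accumulating mutations along path to Gamma:
  At Beta: gained [] -> total []
  At Theta: gained ['F945P'] -> total ['F945P']
  At Gamma: gained ['Y928N', 'Q485F'] -> total ['F945P', 'Q485F', 'Y928N']
Mutations(Gamma) = ['F945P', 'Q485F', 'Y928N']
Accumulating mutations along path to Mu:
  At Beta: gained [] -> total []
  At Theta: gained ['F945P'] -> total ['F945P']
  At Mu: gained ['A458G', 'M104C', 'P102Y'] -> total ['A458G', 'F945P', 'M104C', 'P102Y']
Mutations(Mu) = ['A458G', 'F945P', 'M104C', 'P102Y']
Intersection: ['F945P', 'Q485F', 'Y928N'] ∩ ['A458G', 'F945P', 'M104C', 'P102Y'] = ['F945P']

Answer: F945P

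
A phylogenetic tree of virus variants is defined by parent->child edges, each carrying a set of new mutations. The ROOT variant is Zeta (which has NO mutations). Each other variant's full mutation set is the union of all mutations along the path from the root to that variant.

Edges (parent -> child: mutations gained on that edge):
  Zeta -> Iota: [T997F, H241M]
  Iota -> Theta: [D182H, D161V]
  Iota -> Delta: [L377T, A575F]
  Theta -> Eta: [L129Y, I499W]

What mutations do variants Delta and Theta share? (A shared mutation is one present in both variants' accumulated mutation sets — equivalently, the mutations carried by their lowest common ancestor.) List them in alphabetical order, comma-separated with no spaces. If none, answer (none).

Accumulating mutations along path to Delta:
  At Zeta: gained [] -> total []
  At Iota: gained ['T997F', 'H241M'] -> total ['H241M', 'T997F']
  At Delta: gained ['L377T', 'A575F'] -> total ['A575F', 'H241M', 'L377T', 'T997F']
Mutations(Delta) = ['A575F', 'H241M', 'L377T', 'T997F']
Accumulating mutations along path to Theta:
  At Zeta: gained [] -> total []
  At Iota: gained ['T997F', 'H241M'] -> total ['H241M', 'T997F']
  At Theta: gained ['D182H', 'D161V'] -> total ['D161V', 'D182H', 'H241M', 'T997F']
Mutations(Theta) = ['D161V', 'D182H', 'H241M', 'T997F']
Intersection: ['A575F', 'H241M', 'L377T', 'T997F'] ∩ ['D161V', 'D182H', 'H241M', 'T997F'] = ['H241M', 'T997F']

Answer: H241M,T997F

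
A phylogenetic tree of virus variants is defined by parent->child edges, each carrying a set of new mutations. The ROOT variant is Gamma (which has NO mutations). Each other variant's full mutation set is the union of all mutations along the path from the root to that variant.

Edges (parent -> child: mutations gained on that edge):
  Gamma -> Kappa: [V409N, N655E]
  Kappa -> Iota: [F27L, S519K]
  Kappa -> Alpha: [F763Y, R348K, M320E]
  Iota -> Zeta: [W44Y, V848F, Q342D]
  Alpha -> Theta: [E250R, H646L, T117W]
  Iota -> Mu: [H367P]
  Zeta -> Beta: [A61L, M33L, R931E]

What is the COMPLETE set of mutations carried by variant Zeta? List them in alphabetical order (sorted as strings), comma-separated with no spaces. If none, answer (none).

At Gamma: gained [] -> total []
At Kappa: gained ['V409N', 'N655E'] -> total ['N655E', 'V409N']
At Iota: gained ['F27L', 'S519K'] -> total ['F27L', 'N655E', 'S519K', 'V409N']
At Zeta: gained ['W44Y', 'V848F', 'Q342D'] -> total ['F27L', 'N655E', 'Q342D', 'S519K', 'V409N', 'V848F', 'W44Y']

Answer: F27L,N655E,Q342D,S519K,V409N,V848F,W44Y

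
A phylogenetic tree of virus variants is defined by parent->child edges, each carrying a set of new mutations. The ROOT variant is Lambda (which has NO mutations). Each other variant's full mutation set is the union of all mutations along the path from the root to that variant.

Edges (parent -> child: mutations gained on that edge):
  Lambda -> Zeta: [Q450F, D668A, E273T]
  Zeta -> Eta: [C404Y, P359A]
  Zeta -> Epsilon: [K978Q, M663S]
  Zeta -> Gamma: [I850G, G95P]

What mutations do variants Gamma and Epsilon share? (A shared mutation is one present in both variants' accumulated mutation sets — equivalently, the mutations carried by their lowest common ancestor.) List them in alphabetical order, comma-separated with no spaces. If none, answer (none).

Accumulating mutations along path to Gamma:
  At Lambda: gained [] -> total []
  At Zeta: gained ['Q450F', 'D668A', 'E273T'] -> total ['D668A', 'E273T', 'Q450F']
  At Gamma: gained ['I850G', 'G95P'] -> total ['D668A', 'E273T', 'G95P', 'I850G', 'Q450F']
Mutations(Gamma) = ['D668A', 'E273T', 'G95P', 'I850G', 'Q450F']
Accumulating mutations along path to Epsilon:
  At Lambda: gained [] -> total []
  At Zeta: gained ['Q450F', 'D668A', 'E273T'] -> total ['D668A', 'E273T', 'Q450F']
  At Epsilon: gained ['K978Q', 'M663S'] -> total ['D668A', 'E273T', 'K978Q', 'M663S', 'Q450F']
Mutations(Epsilon) = ['D668A', 'E273T', 'K978Q', 'M663S', 'Q450F']
Intersection: ['D668A', 'E273T', 'G95P', 'I850G', 'Q450F'] ∩ ['D668A', 'E273T', 'K978Q', 'M663S', 'Q450F'] = ['D668A', 'E273T', 'Q450F']

Answer: D668A,E273T,Q450F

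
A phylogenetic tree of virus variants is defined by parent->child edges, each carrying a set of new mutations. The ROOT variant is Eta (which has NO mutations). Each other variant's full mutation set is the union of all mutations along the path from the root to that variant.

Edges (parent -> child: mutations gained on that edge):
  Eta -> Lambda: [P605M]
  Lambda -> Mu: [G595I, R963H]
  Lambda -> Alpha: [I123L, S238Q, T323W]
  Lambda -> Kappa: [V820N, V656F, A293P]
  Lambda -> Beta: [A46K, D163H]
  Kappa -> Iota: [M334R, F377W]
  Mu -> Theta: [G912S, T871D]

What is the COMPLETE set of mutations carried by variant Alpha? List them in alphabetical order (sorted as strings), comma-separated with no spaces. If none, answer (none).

Answer: I123L,P605M,S238Q,T323W

Derivation:
At Eta: gained [] -> total []
At Lambda: gained ['P605M'] -> total ['P605M']
At Alpha: gained ['I123L', 'S238Q', 'T323W'] -> total ['I123L', 'P605M', 'S238Q', 'T323W']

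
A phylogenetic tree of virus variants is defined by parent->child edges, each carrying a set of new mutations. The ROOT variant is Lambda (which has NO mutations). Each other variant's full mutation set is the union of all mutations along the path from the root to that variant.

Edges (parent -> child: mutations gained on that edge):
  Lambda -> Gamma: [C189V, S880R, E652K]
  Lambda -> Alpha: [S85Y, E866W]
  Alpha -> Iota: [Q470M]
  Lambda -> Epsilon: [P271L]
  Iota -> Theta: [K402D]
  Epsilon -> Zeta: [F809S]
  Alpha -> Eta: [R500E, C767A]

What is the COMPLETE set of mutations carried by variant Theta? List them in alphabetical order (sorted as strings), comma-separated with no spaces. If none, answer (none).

Answer: E866W,K402D,Q470M,S85Y

Derivation:
At Lambda: gained [] -> total []
At Alpha: gained ['S85Y', 'E866W'] -> total ['E866W', 'S85Y']
At Iota: gained ['Q470M'] -> total ['E866W', 'Q470M', 'S85Y']
At Theta: gained ['K402D'] -> total ['E866W', 'K402D', 'Q470M', 'S85Y']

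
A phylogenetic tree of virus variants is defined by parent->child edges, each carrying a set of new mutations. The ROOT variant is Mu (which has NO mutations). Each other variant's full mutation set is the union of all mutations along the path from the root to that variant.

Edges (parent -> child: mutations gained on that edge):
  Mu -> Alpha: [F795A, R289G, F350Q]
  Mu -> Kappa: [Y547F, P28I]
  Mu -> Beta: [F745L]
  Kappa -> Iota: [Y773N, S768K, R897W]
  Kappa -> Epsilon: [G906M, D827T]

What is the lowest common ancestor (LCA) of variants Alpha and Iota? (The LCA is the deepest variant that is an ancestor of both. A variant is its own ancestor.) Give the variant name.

Answer: Mu

Derivation:
Path from root to Alpha: Mu -> Alpha
  ancestors of Alpha: {Mu, Alpha}
Path from root to Iota: Mu -> Kappa -> Iota
  ancestors of Iota: {Mu, Kappa, Iota}
Common ancestors: {Mu}
Walk up from Iota: Iota (not in ancestors of Alpha), Kappa (not in ancestors of Alpha), Mu (in ancestors of Alpha)
Deepest common ancestor (LCA) = Mu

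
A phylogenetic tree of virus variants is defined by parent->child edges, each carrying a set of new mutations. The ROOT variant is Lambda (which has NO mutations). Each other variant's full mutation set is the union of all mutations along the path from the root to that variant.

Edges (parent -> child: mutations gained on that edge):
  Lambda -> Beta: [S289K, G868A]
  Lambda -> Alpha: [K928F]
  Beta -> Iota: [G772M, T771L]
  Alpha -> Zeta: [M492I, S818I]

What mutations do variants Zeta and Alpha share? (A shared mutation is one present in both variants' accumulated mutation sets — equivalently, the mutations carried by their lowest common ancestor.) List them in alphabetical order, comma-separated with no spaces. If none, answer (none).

Accumulating mutations along path to Zeta:
  At Lambda: gained [] -> total []
  At Alpha: gained ['K928F'] -> total ['K928F']
  At Zeta: gained ['M492I', 'S818I'] -> total ['K928F', 'M492I', 'S818I']
Mutations(Zeta) = ['K928F', 'M492I', 'S818I']
Accumulating mutations along path to Alpha:
  At Lambda: gained [] -> total []
  At Alpha: gained ['K928F'] -> total ['K928F']
Mutations(Alpha) = ['K928F']
Intersection: ['K928F', 'M492I', 'S818I'] ∩ ['K928F'] = ['K928F']

Answer: K928F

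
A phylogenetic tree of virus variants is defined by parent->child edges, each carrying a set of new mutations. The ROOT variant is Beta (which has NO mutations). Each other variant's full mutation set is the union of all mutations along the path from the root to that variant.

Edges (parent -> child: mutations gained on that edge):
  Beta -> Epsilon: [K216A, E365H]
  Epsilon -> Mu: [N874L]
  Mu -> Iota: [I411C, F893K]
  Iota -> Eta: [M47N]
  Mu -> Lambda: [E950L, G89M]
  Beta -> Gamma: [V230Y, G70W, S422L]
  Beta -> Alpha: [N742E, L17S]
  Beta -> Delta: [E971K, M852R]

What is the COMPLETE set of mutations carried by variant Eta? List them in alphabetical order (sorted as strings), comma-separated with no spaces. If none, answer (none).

Answer: E365H,F893K,I411C,K216A,M47N,N874L

Derivation:
At Beta: gained [] -> total []
At Epsilon: gained ['K216A', 'E365H'] -> total ['E365H', 'K216A']
At Mu: gained ['N874L'] -> total ['E365H', 'K216A', 'N874L']
At Iota: gained ['I411C', 'F893K'] -> total ['E365H', 'F893K', 'I411C', 'K216A', 'N874L']
At Eta: gained ['M47N'] -> total ['E365H', 'F893K', 'I411C', 'K216A', 'M47N', 'N874L']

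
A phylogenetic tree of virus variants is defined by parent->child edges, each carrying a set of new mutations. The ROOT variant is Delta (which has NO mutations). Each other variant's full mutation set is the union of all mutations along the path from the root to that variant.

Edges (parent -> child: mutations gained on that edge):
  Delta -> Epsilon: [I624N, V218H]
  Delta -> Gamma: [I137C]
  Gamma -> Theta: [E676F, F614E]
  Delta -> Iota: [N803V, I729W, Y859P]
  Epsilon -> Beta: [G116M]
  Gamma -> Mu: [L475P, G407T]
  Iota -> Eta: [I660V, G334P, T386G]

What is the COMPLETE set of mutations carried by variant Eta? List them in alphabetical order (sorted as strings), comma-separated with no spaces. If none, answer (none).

Answer: G334P,I660V,I729W,N803V,T386G,Y859P

Derivation:
At Delta: gained [] -> total []
At Iota: gained ['N803V', 'I729W', 'Y859P'] -> total ['I729W', 'N803V', 'Y859P']
At Eta: gained ['I660V', 'G334P', 'T386G'] -> total ['G334P', 'I660V', 'I729W', 'N803V', 'T386G', 'Y859P']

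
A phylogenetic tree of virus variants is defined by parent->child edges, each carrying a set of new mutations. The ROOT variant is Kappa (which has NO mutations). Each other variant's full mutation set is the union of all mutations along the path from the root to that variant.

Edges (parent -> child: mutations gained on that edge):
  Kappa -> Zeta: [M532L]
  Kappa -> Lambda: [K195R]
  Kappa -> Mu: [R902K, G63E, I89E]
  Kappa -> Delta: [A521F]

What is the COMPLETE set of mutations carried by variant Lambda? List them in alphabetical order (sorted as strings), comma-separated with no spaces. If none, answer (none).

At Kappa: gained [] -> total []
At Lambda: gained ['K195R'] -> total ['K195R']

Answer: K195R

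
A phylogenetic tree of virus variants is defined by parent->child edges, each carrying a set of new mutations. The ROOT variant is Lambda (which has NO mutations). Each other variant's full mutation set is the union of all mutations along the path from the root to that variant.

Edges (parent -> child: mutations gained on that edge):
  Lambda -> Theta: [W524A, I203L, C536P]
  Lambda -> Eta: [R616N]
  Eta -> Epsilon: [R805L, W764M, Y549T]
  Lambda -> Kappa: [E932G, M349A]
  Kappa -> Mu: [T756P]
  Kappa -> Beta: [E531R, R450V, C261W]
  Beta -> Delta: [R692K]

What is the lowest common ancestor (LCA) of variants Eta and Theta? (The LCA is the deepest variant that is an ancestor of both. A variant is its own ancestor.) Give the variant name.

Answer: Lambda

Derivation:
Path from root to Eta: Lambda -> Eta
  ancestors of Eta: {Lambda, Eta}
Path from root to Theta: Lambda -> Theta
  ancestors of Theta: {Lambda, Theta}
Common ancestors: {Lambda}
Walk up from Theta: Theta (not in ancestors of Eta), Lambda (in ancestors of Eta)
Deepest common ancestor (LCA) = Lambda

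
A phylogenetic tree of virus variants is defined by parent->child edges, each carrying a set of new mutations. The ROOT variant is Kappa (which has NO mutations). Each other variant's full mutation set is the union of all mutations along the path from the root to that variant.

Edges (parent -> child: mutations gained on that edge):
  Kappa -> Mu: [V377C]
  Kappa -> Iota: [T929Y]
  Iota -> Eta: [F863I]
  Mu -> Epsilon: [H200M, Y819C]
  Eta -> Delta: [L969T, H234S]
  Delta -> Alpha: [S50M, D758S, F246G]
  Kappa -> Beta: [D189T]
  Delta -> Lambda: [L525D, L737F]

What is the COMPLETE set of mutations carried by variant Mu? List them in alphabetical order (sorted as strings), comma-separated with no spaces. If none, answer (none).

Answer: V377C

Derivation:
At Kappa: gained [] -> total []
At Mu: gained ['V377C'] -> total ['V377C']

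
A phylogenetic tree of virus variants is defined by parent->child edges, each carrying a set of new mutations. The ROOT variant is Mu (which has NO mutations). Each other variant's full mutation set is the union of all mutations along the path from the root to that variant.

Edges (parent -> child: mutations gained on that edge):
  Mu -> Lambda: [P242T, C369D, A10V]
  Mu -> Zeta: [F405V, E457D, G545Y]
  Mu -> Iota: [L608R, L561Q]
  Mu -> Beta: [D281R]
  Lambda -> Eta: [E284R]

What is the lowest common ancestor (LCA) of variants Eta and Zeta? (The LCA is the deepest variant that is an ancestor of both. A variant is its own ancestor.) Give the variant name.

Path from root to Eta: Mu -> Lambda -> Eta
  ancestors of Eta: {Mu, Lambda, Eta}
Path from root to Zeta: Mu -> Zeta
  ancestors of Zeta: {Mu, Zeta}
Common ancestors: {Mu}
Walk up from Zeta: Zeta (not in ancestors of Eta), Mu (in ancestors of Eta)
Deepest common ancestor (LCA) = Mu

Answer: Mu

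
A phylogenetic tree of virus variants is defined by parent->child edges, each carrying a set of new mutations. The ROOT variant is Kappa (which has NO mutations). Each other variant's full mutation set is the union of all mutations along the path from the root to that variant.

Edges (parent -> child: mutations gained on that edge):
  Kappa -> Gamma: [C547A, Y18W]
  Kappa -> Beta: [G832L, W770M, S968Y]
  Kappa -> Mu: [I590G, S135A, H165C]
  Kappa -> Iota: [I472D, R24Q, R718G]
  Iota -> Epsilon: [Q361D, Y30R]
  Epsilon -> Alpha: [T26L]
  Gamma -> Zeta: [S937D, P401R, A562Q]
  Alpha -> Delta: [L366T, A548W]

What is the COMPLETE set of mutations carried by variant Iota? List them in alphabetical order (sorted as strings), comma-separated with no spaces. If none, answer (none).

At Kappa: gained [] -> total []
At Iota: gained ['I472D', 'R24Q', 'R718G'] -> total ['I472D', 'R24Q', 'R718G']

Answer: I472D,R24Q,R718G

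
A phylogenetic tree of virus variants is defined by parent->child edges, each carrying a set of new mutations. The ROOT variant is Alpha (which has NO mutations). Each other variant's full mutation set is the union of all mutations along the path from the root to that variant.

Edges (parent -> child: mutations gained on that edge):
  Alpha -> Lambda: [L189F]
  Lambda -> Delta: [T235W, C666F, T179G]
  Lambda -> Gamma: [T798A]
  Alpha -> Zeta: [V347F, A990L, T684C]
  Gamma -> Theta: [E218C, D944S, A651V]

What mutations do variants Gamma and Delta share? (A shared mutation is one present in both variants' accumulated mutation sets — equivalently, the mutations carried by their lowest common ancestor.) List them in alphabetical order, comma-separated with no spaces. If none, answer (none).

Answer: L189F

Derivation:
Accumulating mutations along path to Gamma:
  At Alpha: gained [] -> total []
  At Lambda: gained ['L189F'] -> total ['L189F']
  At Gamma: gained ['T798A'] -> total ['L189F', 'T798A']
Mutations(Gamma) = ['L189F', 'T798A']
Accumulating mutations along path to Delta:
  At Alpha: gained [] -> total []
  At Lambda: gained ['L189F'] -> total ['L189F']
  At Delta: gained ['T235W', 'C666F', 'T179G'] -> total ['C666F', 'L189F', 'T179G', 'T235W']
Mutations(Delta) = ['C666F', 'L189F', 'T179G', 'T235W']
Intersection: ['L189F', 'T798A'] ∩ ['C666F', 'L189F', 'T179G', 'T235W'] = ['L189F']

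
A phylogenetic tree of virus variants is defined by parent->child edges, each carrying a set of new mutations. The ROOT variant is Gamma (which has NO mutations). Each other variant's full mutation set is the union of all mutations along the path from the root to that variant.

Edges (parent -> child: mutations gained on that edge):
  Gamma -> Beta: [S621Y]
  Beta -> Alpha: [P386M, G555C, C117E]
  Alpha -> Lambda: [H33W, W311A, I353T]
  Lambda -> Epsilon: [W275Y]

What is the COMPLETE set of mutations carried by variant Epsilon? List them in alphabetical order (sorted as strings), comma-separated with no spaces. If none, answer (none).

Answer: C117E,G555C,H33W,I353T,P386M,S621Y,W275Y,W311A

Derivation:
At Gamma: gained [] -> total []
At Beta: gained ['S621Y'] -> total ['S621Y']
At Alpha: gained ['P386M', 'G555C', 'C117E'] -> total ['C117E', 'G555C', 'P386M', 'S621Y']
At Lambda: gained ['H33W', 'W311A', 'I353T'] -> total ['C117E', 'G555C', 'H33W', 'I353T', 'P386M', 'S621Y', 'W311A']
At Epsilon: gained ['W275Y'] -> total ['C117E', 'G555C', 'H33W', 'I353T', 'P386M', 'S621Y', 'W275Y', 'W311A']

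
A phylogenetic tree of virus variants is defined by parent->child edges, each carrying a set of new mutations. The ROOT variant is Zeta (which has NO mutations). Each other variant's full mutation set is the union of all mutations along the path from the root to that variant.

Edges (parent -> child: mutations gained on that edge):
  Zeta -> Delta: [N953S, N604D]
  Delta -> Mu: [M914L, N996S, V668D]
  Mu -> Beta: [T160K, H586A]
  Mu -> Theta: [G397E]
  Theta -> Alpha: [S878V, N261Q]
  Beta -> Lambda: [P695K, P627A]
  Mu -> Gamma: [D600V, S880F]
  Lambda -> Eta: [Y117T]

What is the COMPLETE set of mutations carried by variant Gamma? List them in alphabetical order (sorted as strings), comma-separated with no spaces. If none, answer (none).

At Zeta: gained [] -> total []
At Delta: gained ['N953S', 'N604D'] -> total ['N604D', 'N953S']
At Mu: gained ['M914L', 'N996S', 'V668D'] -> total ['M914L', 'N604D', 'N953S', 'N996S', 'V668D']
At Gamma: gained ['D600V', 'S880F'] -> total ['D600V', 'M914L', 'N604D', 'N953S', 'N996S', 'S880F', 'V668D']

Answer: D600V,M914L,N604D,N953S,N996S,S880F,V668D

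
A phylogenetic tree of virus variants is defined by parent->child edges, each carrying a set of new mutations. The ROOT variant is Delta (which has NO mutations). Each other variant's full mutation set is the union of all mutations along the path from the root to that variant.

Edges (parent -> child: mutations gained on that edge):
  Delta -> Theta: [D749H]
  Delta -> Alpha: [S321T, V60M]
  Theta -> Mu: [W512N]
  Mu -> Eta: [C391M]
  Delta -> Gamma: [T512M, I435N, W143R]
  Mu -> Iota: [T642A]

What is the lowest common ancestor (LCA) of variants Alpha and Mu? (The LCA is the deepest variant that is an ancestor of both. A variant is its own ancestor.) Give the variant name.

Path from root to Alpha: Delta -> Alpha
  ancestors of Alpha: {Delta, Alpha}
Path from root to Mu: Delta -> Theta -> Mu
  ancestors of Mu: {Delta, Theta, Mu}
Common ancestors: {Delta}
Walk up from Mu: Mu (not in ancestors of Alpha), Theta (not in ancestors of Alpha), Delta (in ancestors of Alpha)
Deepest common ancestor (LCA) = Delta

Answer: Delta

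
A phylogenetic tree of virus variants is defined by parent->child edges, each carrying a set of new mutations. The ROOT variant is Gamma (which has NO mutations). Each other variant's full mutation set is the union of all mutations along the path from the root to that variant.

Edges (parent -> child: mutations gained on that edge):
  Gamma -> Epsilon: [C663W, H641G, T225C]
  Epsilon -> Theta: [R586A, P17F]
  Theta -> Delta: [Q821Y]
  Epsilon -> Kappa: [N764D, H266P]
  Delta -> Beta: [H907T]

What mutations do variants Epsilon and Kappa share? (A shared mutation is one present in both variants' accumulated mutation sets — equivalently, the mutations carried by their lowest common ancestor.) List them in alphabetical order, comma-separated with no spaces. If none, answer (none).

Answer: C663W,H641G,T225C

Derivation:
Accumulating mutations along path to Epsilon:
  At Gamma: gained [] -> total []
  At Epsilon: gained ['C663W', 'H641G', 'T225C'] -> total ['C663W', 'H641G', 'T225C']
Mutations(Epsilon) = ['C663W', 'H641G', 'T225C']
Accumulating mutations along path to Kappa:
  At Gamma: gained [] -> total []
  At Epsilon: gained ['C663W', 'H641G', 'T225C'] -> total ['C663W', 'H641G', 'T225C']
  At Kappa: gained ['N764D', 'H266P'] -> total ['C663W', 'H266P', 'H641G', 'N764D', 'T225C']
Mutations(Kappa) = ['C663W', 'H266P', 'H641G', 'N764D', 'T225C']
Intersection: ['C663W', 'H641G', 'T225C'] ∩ ['C663W', 'H266P', 'H641G', 'N764D', 'T225C'] = ['C663W', 'H641G', 'T225C']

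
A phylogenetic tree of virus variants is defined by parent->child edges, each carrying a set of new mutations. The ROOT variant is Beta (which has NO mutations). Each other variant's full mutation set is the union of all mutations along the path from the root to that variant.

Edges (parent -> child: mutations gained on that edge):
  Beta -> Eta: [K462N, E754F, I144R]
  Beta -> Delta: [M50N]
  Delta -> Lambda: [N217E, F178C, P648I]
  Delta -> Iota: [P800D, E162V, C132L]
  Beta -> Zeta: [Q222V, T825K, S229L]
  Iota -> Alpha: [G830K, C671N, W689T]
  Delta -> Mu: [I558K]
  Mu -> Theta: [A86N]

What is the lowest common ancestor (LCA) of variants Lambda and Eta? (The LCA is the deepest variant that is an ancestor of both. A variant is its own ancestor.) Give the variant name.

Answer: Beta

Derivation:
Path from root to Lambda: Beta -> Delta -> Lambda
  ancestors of Lambda: {Beta, Delta, Lambda}
Path from root to Eta: Beta -> Eta
  ancestors of Eta: {Beta, Eta}
Common ancestors: {Beta}
Walk up from Eta: Eta (not in ancestors of Lambda), Beta (in ancestors of Lambda)
Deepest common ancestor (LCA) = Beta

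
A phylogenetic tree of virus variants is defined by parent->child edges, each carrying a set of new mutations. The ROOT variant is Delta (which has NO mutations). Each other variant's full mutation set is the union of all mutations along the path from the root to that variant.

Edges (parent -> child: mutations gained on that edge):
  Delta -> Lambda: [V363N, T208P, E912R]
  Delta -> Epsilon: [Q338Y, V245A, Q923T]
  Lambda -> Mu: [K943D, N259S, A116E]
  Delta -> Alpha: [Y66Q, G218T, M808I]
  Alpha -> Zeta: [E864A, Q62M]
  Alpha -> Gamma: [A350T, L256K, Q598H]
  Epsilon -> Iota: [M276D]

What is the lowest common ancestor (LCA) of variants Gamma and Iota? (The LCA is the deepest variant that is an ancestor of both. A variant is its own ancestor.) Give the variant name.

Path from root to Gamma: Delta -> Alpha -> Gamma
  ancestors of Gamma: {Delta, Alpha, Gamma}
Path from root to Iota: Delta -> Epsilon -> Iota
  ancestors of Iota: {Delta, Epsilon, Iota}
Common ancestors: {Delta}
Walk up from Iota: Iota (not in ancestors of Gamma), Epsilon (not in ancestors of Gamma), Delta (in ancestors of Gamma)
Deepest common ancestor (LCA) = Delta

Answer: Delta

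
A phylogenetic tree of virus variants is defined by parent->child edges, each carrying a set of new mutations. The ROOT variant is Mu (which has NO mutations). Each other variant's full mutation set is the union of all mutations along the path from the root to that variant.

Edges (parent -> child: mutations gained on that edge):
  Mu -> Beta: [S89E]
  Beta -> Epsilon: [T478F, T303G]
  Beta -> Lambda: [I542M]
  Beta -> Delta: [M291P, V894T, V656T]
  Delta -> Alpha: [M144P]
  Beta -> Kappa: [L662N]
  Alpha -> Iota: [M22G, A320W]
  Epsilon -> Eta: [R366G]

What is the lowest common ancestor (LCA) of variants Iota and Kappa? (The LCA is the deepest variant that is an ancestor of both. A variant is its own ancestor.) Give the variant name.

Path from root to Iota: Mu -> Beta -> Delta -> Alpha -> Iota
  ancestors of Iota: {Mu, Beta, Delta, Alpha, Iota}
Path from root to Kappa: Mu -> Beta -> Kappa
  ancestors of Kappa: {Mu, Beta, Kappa}
Common ancestors: {Mu, Beta}
Walk up from Kappa: Kappa (not in ancestors of Iota), Beta (in ancestors of Iota), Mu (in ancestors of Iota)
Deepest common ancestor (LCA) = Beta

Answer: Beta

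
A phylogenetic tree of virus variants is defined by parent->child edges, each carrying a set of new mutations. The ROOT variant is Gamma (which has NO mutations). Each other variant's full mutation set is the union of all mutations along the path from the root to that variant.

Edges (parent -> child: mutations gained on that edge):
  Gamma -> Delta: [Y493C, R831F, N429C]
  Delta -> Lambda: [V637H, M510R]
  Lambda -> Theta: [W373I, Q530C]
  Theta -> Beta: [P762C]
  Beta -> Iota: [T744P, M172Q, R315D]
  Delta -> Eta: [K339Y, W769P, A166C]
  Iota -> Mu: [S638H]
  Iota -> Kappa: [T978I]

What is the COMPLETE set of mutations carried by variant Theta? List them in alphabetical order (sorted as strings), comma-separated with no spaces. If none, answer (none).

Answer: M510R,N429C,Q530C,R831F,V637H,W373I,Y493C

Derivation:
At Gamma: gained [] -> total []
At Delta: gained ['Y493C', 'R831F', 'N429C'] -> total ['N429C', 'R831F', 'Y493C']
At Lambda: gained ['V637H', 'M510R'] -> total ['M510R', 'N429C', 'R831F', 'V637H', 'Y493C']
At Theta: gained ['W373I', 'Q530C'] -> total ['M510R', 'N429C', 'Q530C', 'R831F', 'V637H', 'W373I', 'Y493C']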